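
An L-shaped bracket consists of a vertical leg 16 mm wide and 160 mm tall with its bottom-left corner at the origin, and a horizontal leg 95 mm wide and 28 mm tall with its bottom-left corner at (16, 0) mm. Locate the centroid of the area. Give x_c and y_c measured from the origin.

x_c = 36.28 mm, y_c = 46.37 mm

vertical leg: A = 16 × 160 = 2560.00, centroid at (8.00, 80.00).
horizontal leg: A = 95 × 28 = 2660.00, centroid at (63.50, 14.00).
ΣA = 5220.00 mm²
ΣAx_c = (2560.00)(8.00) + (2660.00)(63.50) = 189390.00 mm³
ΣAy_c = (2560.00)(80.00) + (2660.00)(14.00) = 242040.00 mm³
x_c = 189390.00 / 5220.00 = 36.28 mm
y_c = 242040.00 / 5220.00 = 46.37 mm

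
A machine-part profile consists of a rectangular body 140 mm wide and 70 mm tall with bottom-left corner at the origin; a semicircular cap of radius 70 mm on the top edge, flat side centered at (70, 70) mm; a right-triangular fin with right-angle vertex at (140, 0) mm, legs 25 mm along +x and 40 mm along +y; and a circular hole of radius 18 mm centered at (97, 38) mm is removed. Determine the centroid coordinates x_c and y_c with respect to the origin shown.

rectangular body: A = 140 × 70 = 9800.00, centroid at (70.00, 35.00).
semicircular top: A = ½π·70² = 7696.90, centroid at (70.00, 99.71).
triangular fin: A = ½·25·40 = 500.00, centroid at (148.33, 13.33).
hole: A = −π·18² = -1017.88, centroid at (97.00, 38.00).
ΣA = 16979.03 mm²
ΣAx_c = (9800.00)(70.00) + (7696.90)(70.00) + (500.00)(148.33) + (-1017.88)(97.00) = 1200215.83 mm³
ΣAy_c = (9800.00)(35.00) + (7696.90)(99.71) + (500.00)(13.33) + (-1017.88)(38.00) = 1078437.18 mm³
x_c = 1200215.83 / 16979.03 = 70.69 mm
y_c = 1078437.18 / 16979.03 = 63.52 mm

x_c = 70.69 mm, y_c = 63.52 mm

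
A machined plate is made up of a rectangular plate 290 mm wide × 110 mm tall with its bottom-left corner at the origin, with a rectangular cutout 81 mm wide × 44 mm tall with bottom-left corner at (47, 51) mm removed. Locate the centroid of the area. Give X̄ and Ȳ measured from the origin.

plate: A = 290 × 110 = 31900.00, centroid at (145.00, 55.00).
hole: A = −(81 × 44) = -3564.00, centroid at (87.50, 73.00).
ΣA = 28336.00 mm²
ΣAX̄ = (31900.00)(145.00) + (-3564.00)(87.50) = 4313650.00 mm³
ΣAȲ = (31900.00)(55.00) + (-3564.00)(73.00) = 1494328.00 mm³
X̄ = 4313650.00 / 28336.00 = 152.23 mm
Ȳ = 1494328.00 / 28336.00 = 52.74 mm

X̄ = 152.23 mm, Ȳ = 52.74 mm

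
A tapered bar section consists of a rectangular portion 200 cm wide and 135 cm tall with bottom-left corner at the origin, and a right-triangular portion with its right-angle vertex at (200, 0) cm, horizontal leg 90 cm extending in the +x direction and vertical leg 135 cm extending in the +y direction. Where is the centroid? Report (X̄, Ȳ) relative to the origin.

X̄ = 123.88 cm, Ȳ = 63.37 cm

rectangular portion: A = 200 × 135 = 27000.00, centroid at (100.00, 67.50).
triangular portion: A = ½·90·135 = 6075.00, centroid at (230.00, 45.00).
ΣA = 33075.00 cm²
ΣAX̄ = (27000.00)(100.00) + (6075.00)(230.00) = 4097250.00 cm³
ΣAȲ = (27000.00)(67.50) + (6075.00)(45.00) = 2095875.00 cm³
X̄ = 4097250.00 / 33075.00 = 123.88 cm
Ȳ = 2095875.00 / 33075.00 = 63.37 cm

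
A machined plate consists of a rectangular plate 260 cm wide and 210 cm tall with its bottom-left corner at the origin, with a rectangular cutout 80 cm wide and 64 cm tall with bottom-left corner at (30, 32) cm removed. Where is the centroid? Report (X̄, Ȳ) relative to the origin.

Part | A | x̄ᵢ | ȳᵢ | A·x̄ᵢ | A·ȳᵢ
plate | 54600.00 | 130.00 | 105.00 | 7098000.00 | 5733000.00
hole | -5120.00 | 70.00 | 64.00 | -358400.00 | -327680.00
Σ | 49480.00 |  |  | 6739600.00 | 5405320.00
X̄ = 6739600.00 / 49480.00 = 136.21 cm
Ȳ = 5405320.00 / 49480.00 = 109.24 cm

X̄ = 136.21 cm, Ȳ = 109.24 cm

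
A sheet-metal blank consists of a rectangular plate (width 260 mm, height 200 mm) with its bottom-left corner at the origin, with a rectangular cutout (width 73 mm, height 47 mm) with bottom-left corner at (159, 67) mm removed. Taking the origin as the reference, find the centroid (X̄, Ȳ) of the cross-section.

plate: A = 260 × 200 = 52000.00, centroid at (130.00, 100.00).
hole: A = −(73 × 47) = -3431.00, centroid at (195.50, 90.50).
ΣA = 48569.00 mm², ΣAX̄ = 6089239.50 mm³, ΣAȲ = 4889494.50 mm³.
X̄ = 6089239.50/48569.00 = 125.37 mm; Ȳ = 4889494.50/48569.00 = 100.67 mm.

X̄ = 125.37 mm, Ȳ = 100.67 mm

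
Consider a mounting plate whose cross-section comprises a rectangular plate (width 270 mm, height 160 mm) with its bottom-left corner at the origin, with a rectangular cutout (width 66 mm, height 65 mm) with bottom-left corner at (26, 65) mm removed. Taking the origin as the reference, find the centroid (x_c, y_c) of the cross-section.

plate: A = 270 × 160 = 43200.00, centroid at (135.00, 80.00).
hole: A = −(66 × 65) = -4290.00, centroid at (59.00, 97.50).
ΣA = 38910.00 mm², ΣAx_c = 5578890.00 mm³, ΣAy_c = 3037725.00 mm³.
x_c = 5578890.00/38910.00 = 143.38 mm; y_c = 3037725.00/38910.00 = 78.07 mm.

x_c = 143.38 mm, y_c = 78.07 mm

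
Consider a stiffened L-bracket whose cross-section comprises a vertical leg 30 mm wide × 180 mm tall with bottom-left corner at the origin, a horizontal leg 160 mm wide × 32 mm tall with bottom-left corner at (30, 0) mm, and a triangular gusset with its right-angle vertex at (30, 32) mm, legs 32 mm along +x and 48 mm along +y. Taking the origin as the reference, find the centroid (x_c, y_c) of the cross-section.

vertical leg: A = 30 × 180 = 5400.00, centroid at (15.00, 90.00).
horizontal leg: A = 160 × 32 = 5120.00, centroid at (110.00, 16.00).
gusset: A = ½·32·48 = 768.00, centroid at (40.67, 48.00).
ΣA = 11288.00 mm², ΣAx_c = 675432.00 mm³, ΣAy_c = 604784.00 mm³.
x_c = 675432.00/11288.00 = 59.84 mm; y_c = 604784.00/11288.00 = 53.58 mm.

x_c = 59.84 mm, y_c = 53.58 mm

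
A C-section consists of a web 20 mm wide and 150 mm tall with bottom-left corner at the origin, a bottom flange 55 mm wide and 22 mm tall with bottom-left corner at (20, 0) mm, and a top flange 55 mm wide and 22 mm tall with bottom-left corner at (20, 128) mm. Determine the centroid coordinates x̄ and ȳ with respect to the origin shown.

web: A = 20 × 150 = 3000.00, centroid at (10.00, 75.00).
bottom flange: A = 55 × 22 = 1210.00, centroid at (47.50, 11.00).
top flange: A = 55 × 22 = 1210.00, centroid at (47.50, 139.00).
ΣA = 5420.00 mm²
ΣAx̄ = (3000.00)(10.00) + (1210.00)(47.50) + (1210.00)(47.50) = 144950.00 mm³
ΣAȳ = (3000.00)(75.00) + (1210.00)(11.00) + (1210.00)(139.00) = 406500.00 mm³
x̄ = 144950.00 / 5420.00 = 26.74 mm
ȳ = 406500.00 / 5420.00 = 75.00 mm

x̄ = 26.74 mm, ȳ = 75.00 mm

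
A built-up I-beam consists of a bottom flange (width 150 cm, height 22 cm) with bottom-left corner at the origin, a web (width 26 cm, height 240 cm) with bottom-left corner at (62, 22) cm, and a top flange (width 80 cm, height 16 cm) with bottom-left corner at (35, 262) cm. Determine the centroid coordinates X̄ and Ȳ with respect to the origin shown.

X̄ = 75.00 cm, Ȳ = 117.19 cm

bottom flange: A = 150 × 22 = 3300.00, centroid at (75.00, 11.00).
web: A = 26 × 240 = 6240.00, centroid at (75.00, 142.00).
top flange: A = 80 × 16 = 1280.00, centroid at (75.00, 270.00).
ΣA = 10820.00 cm², ΣAX̄ = 811500.00 cm³, ΣAȲ = 1267980.00 cm³.
X̄ = 811500.00/10820.00 = 75.00 cm; Ȳ = 1267980.00/10820.00 = 117.19 cm.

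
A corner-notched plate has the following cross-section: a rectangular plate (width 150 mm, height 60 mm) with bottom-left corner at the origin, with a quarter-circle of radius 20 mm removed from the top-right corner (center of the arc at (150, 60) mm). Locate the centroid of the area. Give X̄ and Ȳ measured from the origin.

Part | A | x̄ᵢ | ȳᵢ | A·x̄ᵢ | A·ȳᵢ
plate | 9000.00 | 75.00 | 30.00 | 675000.00 | 270000.00
removed quarter-circle | -314.16 | 141.51 | 51.51 | -44457.22 | -16182.89
Σ | 8685.84 |  |  | 630542.78 | 253817.11
X̄ = 630542.78 / 8685.84 = 72.59 mm
Ȳ = 253817.11 / 8685.84 = 29.22 mm

X̄ = 72.59 mm, Ȳ = 29.22 mm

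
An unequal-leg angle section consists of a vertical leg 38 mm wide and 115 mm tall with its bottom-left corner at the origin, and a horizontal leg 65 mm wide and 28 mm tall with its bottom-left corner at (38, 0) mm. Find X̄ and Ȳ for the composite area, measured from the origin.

X̄ = 34.14 mm, Ȳ = 44.71 mm

vertical leg: A = 38 × 115 = 4370.00, centroid at (19.00, 57.50).
horizontal leg: A = 65 × 28 = 1820.00, centroid at (70.50, 14.00).
ΣA = 6190.00 mm²
ΣAX̄ = (4370.00)(19.00) + (1820.00)(70.50) = 211340.00 mm³
ΣAȲ = (4370.00)(57.50) + (1820.00)(14.00) = 276755.00 mm³
X̄ = 211340.00 / 6190.00 = 34.14 mm
Ȳ = 276755.00 / 6190.00 = 44.71 mm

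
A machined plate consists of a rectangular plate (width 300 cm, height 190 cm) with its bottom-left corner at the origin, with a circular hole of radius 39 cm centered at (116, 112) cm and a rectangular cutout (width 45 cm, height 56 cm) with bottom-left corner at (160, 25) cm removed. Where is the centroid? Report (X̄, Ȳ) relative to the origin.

X̄ = 151.62 cm, Ȳ = 95.50 cm

Part | A | x̄ᵢ | ȳᵢ | A·x̄ᵢ | A·ȳᵢ
plate | 57000.00 | 150.00 | 95.00 | 8550000.00 | 5415000.00
hole 1 | -4778.36 | 116.00 | 112.00 | -554290.04 | -535176.59
hole 2 | -2520.00 | 182.50 | 53.00 | -459900.00 | -133560.00
Σ | 49701.64 |  |  | 7535809.96 | 4746263.41
X̄ = 7535809.96 / 49701.64 = 151.62 cm
Ȳ = 4746263.41 / 49701.64 = 95.50 cm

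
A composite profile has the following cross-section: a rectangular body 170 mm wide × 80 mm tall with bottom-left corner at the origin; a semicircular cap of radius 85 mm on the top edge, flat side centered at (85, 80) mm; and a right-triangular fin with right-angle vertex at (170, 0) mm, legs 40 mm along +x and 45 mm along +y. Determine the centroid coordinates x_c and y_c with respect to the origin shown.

x_c = 88.42 mm, y_c = 72.53 mm

rectangular body: A = 170 × 80 = 13600.00, centroid at (85.00, 40.00).
semicircular top: A = ½π·85² = 11349.00, centroid at (85.00, 116.08).
triangular fin: A = ½·40·45 = 900.00, centroid at (183.33, 15.00).
ΣA = 25849.00 mm²
ΣAx_c = (13600.00)(85.00) + (11349.00)(85.00) + (900.00)(183.33) = 2285665.29 mm³
ΣAy_c = (13600.00)(40.00) + (11349.00)(116.08) + (900.00)(15.00) = 1874836.94 mm³
x_c = 2285665.29 / 25849.00 = 88.42 mm
y_c = 1874836.94 / 25849.00 = 72.53 mm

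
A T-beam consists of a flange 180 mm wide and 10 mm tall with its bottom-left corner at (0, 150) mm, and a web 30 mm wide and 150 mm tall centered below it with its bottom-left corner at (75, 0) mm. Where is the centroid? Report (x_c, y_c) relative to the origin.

Part | A | x̄ᵢ | ȳᵢ | A·x̄ᵢ | A·ȳᵢ
web | 4500.00 | 90.00 | 75.00 | 405000.00 | 337500.00
flange | 1800.00 | 90.00 | 155.00 | 162000.00 | 279000.00
Σ | 6300.00 |  |  | 567000.00 | 616500.00
x_c = 567000.00 / 6300.00 = 90.00 mm
y_c = 616500.00 / 6300.00 = 97.86 mm

x_c = 90.00 mm, y_c = 97.86 mm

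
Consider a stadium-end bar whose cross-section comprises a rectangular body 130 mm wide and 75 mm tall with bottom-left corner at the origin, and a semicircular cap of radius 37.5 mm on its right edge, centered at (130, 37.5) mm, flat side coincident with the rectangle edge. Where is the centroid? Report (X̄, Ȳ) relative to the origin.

Part | A | x̄ᵢ | ȳᵢ | A·x̄ᵢ | A·ȳᵢ
rectangular body | 9750.00 | 65.00 | 37.50 | 633750.00 | 365625.00
semicircular end | 2208.93 | 145.92 | 37.50 | 322317.45 | 82834.96
Σ | 11958.93 |  |  | 956067.45 | 448459.96
X̄ = 956067.45 / 11958.93 = 79.95 mm
Ȳ = 448459.96 / 11958.93 = 37.50 mm

X̄ = 79.95 mm, Ȳ = 37.50 mm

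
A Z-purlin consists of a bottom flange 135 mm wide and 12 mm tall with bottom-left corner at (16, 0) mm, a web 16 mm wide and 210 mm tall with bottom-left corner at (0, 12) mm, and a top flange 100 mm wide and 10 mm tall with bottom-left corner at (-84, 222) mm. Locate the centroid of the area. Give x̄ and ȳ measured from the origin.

x̄ = 21.43 mm, ȳ = 105.32 mm

Part | A | x̄ᵢ | ȳᵢ | A·x̄ᵢ | A·ȳᵢ
bottom flange | 1620.00 | 83.50 | 6.00 | 135270.00 | 9720.00
web | 3360.00 | 8.00 | 117.00 | 26880.00 | 393120.00
top flange | 1000.00 | -34.00 | 227.00 | -34000.00 | 227000.00
Σ | 5980.00 |  |  | 128150.00 | 629840.00
x̄ = 128150.00 / 5980.00 = 21.43 mm
ȳ = 629840.00 / 5980.00 = 105.32 mm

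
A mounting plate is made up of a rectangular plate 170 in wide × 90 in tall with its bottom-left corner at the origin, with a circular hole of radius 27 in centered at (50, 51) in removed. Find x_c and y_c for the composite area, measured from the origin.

x_c = 91.16 in, y_c = 43.94 in

plate: A = 170 × 90 = 15300.00, centroid at (85.00, 45.00).
hole: A = −π·27² = -2290.22, centroid at (50.00, 51.00).
ΣA = 13009.78 in²
ΣAx_c = (15300.00)(85.00) + (-2290.22)(50.00) = 1185988.95 in³
ΣAy_c = (15300.00)(45.00) + (-2290.22)(51.00) = 571698.73 in³
x_c = 1185988.95 / 13009.78 = 91.16 in
y_c = 571698.73 / 13009.78 = 43.94 in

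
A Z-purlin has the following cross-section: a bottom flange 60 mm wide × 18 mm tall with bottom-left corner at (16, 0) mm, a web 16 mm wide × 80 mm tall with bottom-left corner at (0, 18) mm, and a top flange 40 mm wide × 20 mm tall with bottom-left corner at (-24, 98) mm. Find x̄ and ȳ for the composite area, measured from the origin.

x̄ = 17.95 mm, ȳ = 53.91 mm

bottom flange: A = 60 × 18 = 1080.00, centroid at (46.00, 9.00).
web: A = 16 × 80 = 1280.00, centroid at (8.00, 58.00).
top flange: A = 40 × 20 = 800.00, centroid at (-4.00, 108.00).
ΣA = 3160.00 mm²
ΣAx̄ = (1080.00)(46.00) + (1280.00)(8.00) + (800.00)(-4.00) = 56720.00 mm³
ΣAȳ = (1080.00)(9.00) + (1280.00)(58.00) + (800.00)(108.00) = 170360.00 mm³
x̄ = 56720.00 / 3160.00 = 17.95 mm
ȳ = 170360.00 / 3160.00 = 53.91 mm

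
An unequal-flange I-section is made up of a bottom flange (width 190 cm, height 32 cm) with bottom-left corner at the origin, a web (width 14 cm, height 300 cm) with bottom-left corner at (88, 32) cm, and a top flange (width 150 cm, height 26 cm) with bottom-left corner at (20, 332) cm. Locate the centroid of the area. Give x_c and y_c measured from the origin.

x_c = 95.00 cm, y_c = 155.65 cm

bottom flange: A = 190 × 32 = 6080.00, centroid at (95.00, 16.00).
web: A = 14 × 300 = 4200.00, centroid at (95.00, 182.00).
top flange: A = 150 × 26 = 3900.00, centroid at (95.00, 345.00).
ΣA = 14180.00 cm², ΣAx_c = 1347100.00 cm³, ΣAy_c = 2207180.00 cm³.
x_c = 1347100.00/14180.00 = 95.00 cm; y_c = 2207180.00/14180.00 = 155.65 cm.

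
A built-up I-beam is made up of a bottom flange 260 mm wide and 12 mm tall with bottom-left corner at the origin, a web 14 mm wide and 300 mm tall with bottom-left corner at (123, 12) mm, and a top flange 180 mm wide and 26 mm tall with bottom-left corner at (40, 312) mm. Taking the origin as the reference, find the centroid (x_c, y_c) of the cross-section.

x_c = 130.00 mm, y_c = 185.01 mm

bottom flange: A = 260 × 12 = 3120.00, centroid at (130.00, 6.00).
web: A = 14 × 300 = 4200.00, centroid at (130.00, 162.00).
top flange: A = 180 × 26 = 4680.00, centroid at (130.00, 325.00).
ΣA = 12000.00 mm²
ΣAx_c = (3120.00)(130.00) + (4200.00)(130.00) + (4680.00)(130.00) = 1560000.00 mm³
ΣAy_c = (3120.00)(6.00) + (4200.00)(162.00) + (4680.00)(325.00) = 2220120.00 mm³
x_c = 1560000.00 / 12000.00 = 130.00 mm
y_c = 2220120.00 / 12000.00 = 185.01 mm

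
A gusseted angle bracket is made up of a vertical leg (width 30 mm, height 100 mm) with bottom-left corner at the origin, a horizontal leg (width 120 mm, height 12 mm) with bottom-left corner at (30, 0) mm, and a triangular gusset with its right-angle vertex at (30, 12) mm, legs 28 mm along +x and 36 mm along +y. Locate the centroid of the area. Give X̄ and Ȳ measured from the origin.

X̄ = 39.33 mm, Ȳ = 34.53 mm

vertical leg: A = 30 × 100 = 3000.00, centroid at (15.00, 50.00).
horizontal leg: A = 120 × 12 = 1440.00, centroid at (90.00, 6.00).
gusset: A = ½·28·36 = 504.00, centroid at (39.33, 24.00).
ΣA = 4944.00 mm², ΣAX̄ = 194424.00 mm³, ΣAȲ = 170736.00 mm³.
X̄ = 194424.00/4944.00 = 39.33 mm; Ȳ = 170736.00/4944.00 = 34.53 mm.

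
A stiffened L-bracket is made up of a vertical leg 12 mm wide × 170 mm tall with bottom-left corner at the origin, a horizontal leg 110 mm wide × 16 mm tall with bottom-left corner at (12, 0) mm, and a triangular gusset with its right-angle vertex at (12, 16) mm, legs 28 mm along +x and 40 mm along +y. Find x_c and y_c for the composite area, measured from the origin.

x_c = 32.59 mm, y_c = 46.77 mm

vertical leg: A = 12 × 170 = 2040.00, centroid at (6.00, 85.00).
horizontal leg: A = 110 × 16 = 1760.00, centroid at (67.00, 8.00).
gusset: A = ½·28·40 = 560.00, centroid at (21.33, 29.33).
ΣA = 4360.00 mm², ΣAx_c = 142106.67 mm³, ΣAy_c = 203906.67 mm³.
x_c = 142106.67/4360.00 = 32.59 mm; y_c = 203906.67/4360.00 = 46.77 mm.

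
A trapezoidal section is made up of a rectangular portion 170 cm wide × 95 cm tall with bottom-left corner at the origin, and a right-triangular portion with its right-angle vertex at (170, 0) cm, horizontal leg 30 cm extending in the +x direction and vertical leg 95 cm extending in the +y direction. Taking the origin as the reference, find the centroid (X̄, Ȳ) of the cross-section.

rectangular portion: A = 170 × 95 = 16150.00, centroid at (85.00, 47.50).
triangular portion: A = ½·30·95 = 1425.00, centroid at (180.00, 31.67).
ΣA = 17575.00 cm²
ΣAX̄ = (16150.00)(85.00) + (1425.00)(180.00) = 1629250.00 cm³
ΣAȲ = (16150.00)(47.50) + (1425.00)(31.67) = 812250.00 cm³
X̄ = 1629250.00 / 17575.00 = 92.70 cm
Ȳ = 812250.00 / 17575.00 = 46.22 cm

X̄ = 92.70 cm, Ȳ = 46.22 cm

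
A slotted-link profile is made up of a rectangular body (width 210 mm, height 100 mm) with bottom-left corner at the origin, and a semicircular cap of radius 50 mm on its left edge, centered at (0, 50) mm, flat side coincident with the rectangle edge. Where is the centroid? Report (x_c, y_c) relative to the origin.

x_c = 85.12 mm, y_c = 50.00 mm

Part | A | x̄ᵢ | ȳᵢ | A·x̄ᵢ | A·ȳᵢ
rectangular body | 21000.00 | 105.00 | 50.00 | 2205000.00 | 1050000.00
semicircular end | 3926.99 | -21.22 | 50.00 | -83333.33 | 196349.54
Σ | 24926.99 |  |  | 2121666.67 | 1246349.54
x_c = 2121666.67 / 24926.99 = 85.12 mm
y_c = 1246349.54 / 24926.99 = 50.00 mm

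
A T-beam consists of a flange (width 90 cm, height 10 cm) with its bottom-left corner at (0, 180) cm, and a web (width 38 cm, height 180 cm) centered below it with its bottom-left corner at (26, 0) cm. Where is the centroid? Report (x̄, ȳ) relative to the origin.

x̄ = 45.00 cm, ȳ = 101.05 cm

Part | A | x̄ᵢ | ȳᵢ | A·x̄ᵢ | A·ȳᵢ
web | 6840.00 | 45.00 | 90.00 | 307800.00 | 615600.00
flange | 900.00 | 45.00 | 185.00 | 40500.00 | 166500.00
Σ | 7740.00 |  |  | 348300.00 | 782100.00
x̄ = 348300.00 / 7740.00 = 45.00 cm
ȳ = 782100.00 / 7740.00 = 101.05 cm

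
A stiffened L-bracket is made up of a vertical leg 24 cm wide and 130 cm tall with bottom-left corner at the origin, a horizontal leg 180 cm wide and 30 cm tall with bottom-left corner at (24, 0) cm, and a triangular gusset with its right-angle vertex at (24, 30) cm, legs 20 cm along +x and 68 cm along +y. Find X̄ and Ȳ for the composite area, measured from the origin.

vertical leg: A = 24 × 130 = 3120.00, centroid at (12.00, 65.00).
horizontal leg: A = 180 × 30 = 5400.00, centroid at (114.00, 15.00).
gusset: A = ½·20·68 = 680.00, centroid at (30.67, 52.67).
ΣA = 9200.00 cm², ΣAX̄ = 673893.33 cm³, ΣAȲ = 319613.33 cm³.
X̄ = 673893.33/9200.00 = 73.25 cm; Ȳ = 319613.33/9200.00 = 34.74 cm.

X̄ = 73.25 cm, Ȳ = 34.74 cm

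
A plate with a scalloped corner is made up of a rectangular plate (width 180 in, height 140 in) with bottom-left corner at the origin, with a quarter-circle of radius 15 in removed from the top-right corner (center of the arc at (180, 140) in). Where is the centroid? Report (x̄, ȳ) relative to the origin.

x̄ = 89.41 in, ȳ = 69.55 in

plate: A = 180 × 140 = 25200.00, centroid at (90.00, 70.00).
removed quarter-circle: A = −¼π·15² = -176.71, centroid at (173.63, 133.63).
ΣA = 25023.29 in², ΣAx̄ = 2237316.37 in³, ΣAȳ = 1740384.96 in³.
x̄ = 2237316.37/25023.29 = 89.41 in; ȳ = 1740384.96/25023.29 = 69.55 in.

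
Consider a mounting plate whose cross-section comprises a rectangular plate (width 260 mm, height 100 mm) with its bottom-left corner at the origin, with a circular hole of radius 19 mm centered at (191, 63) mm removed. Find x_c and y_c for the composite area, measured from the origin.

x_c = 127.22 mm, y_c = 49.41 mm

plate: A = 260 × 100 = 26000.00, centroid at (130.00, 50.00).
hole: A = −π·19² = -1134.11, centroid at (191.00, 63.00).
ΣA = 24865.89 mm², ΣAx_c = 3163384.04 mm³, ΣAy_c = 1228550.76 mm³.
x_c = 3163384.04/24865.89 = 127.22 mm; y_c = 1228550.76/24865.89 = 49.41 mm.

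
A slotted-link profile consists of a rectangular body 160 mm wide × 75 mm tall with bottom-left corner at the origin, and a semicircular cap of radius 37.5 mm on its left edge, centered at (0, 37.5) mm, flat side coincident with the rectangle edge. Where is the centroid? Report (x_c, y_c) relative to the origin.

x_c = 65.09 mm, y_c = 37.50 mm

rectangular body: A = 160 × 75 = 12000.00, centroid at (80.00, 37.50).
semicircular end: A = ½π·37.5² = 2208.93, centroid at (-15.92, 37.50).
ΣA = 14208.93 mm²
ΣAx_c = (12000.00)(80.00) + (2208.93)(-15.92) = 924843.75 mm³
ΣAy_c = (12000.00)(37.50) + (2208.93)(37.50) = 532834.96 mm³
x_c = 924843.75 / 14208.93 = 65.09 mm
y_c = 532834.96 / 14208.93 = 37.50 mm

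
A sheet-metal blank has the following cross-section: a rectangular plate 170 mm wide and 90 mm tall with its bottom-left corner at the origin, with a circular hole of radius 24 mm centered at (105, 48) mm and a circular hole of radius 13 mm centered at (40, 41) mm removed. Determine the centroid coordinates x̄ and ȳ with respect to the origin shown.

x̄ = 84.05 mm, ȳ = 44.74 mm

plate: A = 170 × 90 = 15300.00, centroid at (85.00, 45.00).
hole 1: A = −π·24² = -1809.56, centroid at (105.00, 48.00).
hole 2: A = −π·13² = -530.93, centroid at (40.00, 41.00).
ΣA = 12959.51 mm², ΣAx̄ = 1089259.31 mm³, ΣAȳ = 579873.15 mm³.
x̄ = 1089259.31/12959.51 = 84.05 mm; ȳ = 579873.15/12959.51 = 44.74 mm.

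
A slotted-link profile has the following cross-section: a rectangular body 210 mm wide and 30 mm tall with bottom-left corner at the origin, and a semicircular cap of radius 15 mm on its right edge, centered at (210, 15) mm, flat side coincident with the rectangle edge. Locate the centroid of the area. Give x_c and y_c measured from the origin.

rectangular body: A = 210 × 30 = 6300.00, centroid at (105.00, 15.00).
semicircular end: A = ½π·15² = 353.43, centroid at (216.37, 15.00).
ΣA = 6653.43 mm²
ΣAx_c = (6300.00)(105.00) + (353.43)(216.37) = 737970.13 mm³
ΣAy_c = (6300.00)(15.00) + (353.43)(15.00) = 99801.44 mm³
x_c = 737970.13 / 6653.43 = 110.92 mm
y_c = 99801.44 / 6653.43 = 15.00 mm

x_c = 110.92 mm, y_c = 15.00 mm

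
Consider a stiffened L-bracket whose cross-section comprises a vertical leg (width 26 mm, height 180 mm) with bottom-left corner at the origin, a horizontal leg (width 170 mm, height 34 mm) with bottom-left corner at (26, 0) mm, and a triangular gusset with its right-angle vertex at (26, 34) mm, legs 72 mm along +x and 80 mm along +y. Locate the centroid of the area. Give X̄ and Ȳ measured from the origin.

Part | A | x̄ᵢ | ȳᵢ | A·x̄ᵢ | A·ȳᵢ
vertical leg | 4680.00 | 13.00 | 90.00 | 60840.00 | 421200.00
horizontal leg | 5780.00 | 111.00 | 17.00 | 641580.00 | 98260.00
gusset | 2880.00 | 50.00 | 60.67 | 144000.00 | 174720.00
Σ | 13340.00 |  |  | 846420.00 | 694180.00
X̄ = 846420.00 / 13340.00 = 63.45 mm
Ȳ = 694180.00 / 13340.00 = 52.04 mm

X̄ = 63.45 mm, Ȳ = 52.04 mm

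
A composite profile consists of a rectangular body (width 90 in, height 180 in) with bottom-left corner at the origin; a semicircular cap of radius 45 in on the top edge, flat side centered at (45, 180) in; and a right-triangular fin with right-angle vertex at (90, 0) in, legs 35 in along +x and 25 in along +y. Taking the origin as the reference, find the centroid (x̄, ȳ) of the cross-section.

rectangular body: A = 90 × 180 = 16200.00, centroid at (45.00, 90.00).
semicircular top: A = ½π·45² = 3180.86, centroid at (45.00, 199.10).
triangular fin: A = ½·35·25 = 437.50, centroid at (101.67, 8.33).
ΣA = 19818.36 in², ΣAx̄ = 916617.98 in³, ΣAȳ = 2094951.09 in³.
x̄ = 916617.98/19818.36 = 46.25 in; ȳ = 2094951.09/19818.36 = 105.71 in.

x̄ = 46.25 in, ȳ = 105.71 in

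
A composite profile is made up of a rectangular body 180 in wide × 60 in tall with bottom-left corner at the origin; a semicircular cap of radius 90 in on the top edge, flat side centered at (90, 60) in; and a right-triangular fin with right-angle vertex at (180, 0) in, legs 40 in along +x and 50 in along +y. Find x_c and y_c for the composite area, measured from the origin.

x_c = 94.21 in, y_c = 64.84 in

rectangular body: A = 180 × 60 = 10800.00, centroid at (90.00, 30.00).
semicircular top: A = ½π·90² = 12723.45, centroid at (90.00, 98.20).
triangular fin: A = ½·40·50 = 1000.00, centroid at (193.33, 16.67).
ΣA = 24523.45 in²
ΣAx_c = (10800.00)(90.00) + (12723.45)(90.00) + (1000.00)(193.33) = 2310443.86 in³
ΣAy_c = (10800.00)(30.00) + (12723.45)(98.20) + (1000.00)(16.67) = 1590073.68 in³
x_c = 2310443.86 / 24523.45 = 94.21 in
y_c = 1590073.68 / 24523.45 = 64.84 in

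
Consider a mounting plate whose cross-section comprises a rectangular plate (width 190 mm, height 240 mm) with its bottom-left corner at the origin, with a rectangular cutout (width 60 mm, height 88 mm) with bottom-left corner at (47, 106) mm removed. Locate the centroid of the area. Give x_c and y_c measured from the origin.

x_c = 97.36 mm, y_c = 116.07 mm

Part | A | x̄ᵢ | ȳᵢ | A·x̄ᵢ | A·ȳᵢ
plate | 45600.00 | 95.00 | 120.00 | 4332000.00 | 5472000.00
hole | -5280.00 | 77.00 | 150.00 | -406560.00 | -792000.00
Σ | 40320.00 |  |  | 3925440.00 | 4680000.00
x_c = 3925440.00 / 40320.00 = 97.36 mm
y_c = 4680000.00 / 40320.00 = 116.07 mm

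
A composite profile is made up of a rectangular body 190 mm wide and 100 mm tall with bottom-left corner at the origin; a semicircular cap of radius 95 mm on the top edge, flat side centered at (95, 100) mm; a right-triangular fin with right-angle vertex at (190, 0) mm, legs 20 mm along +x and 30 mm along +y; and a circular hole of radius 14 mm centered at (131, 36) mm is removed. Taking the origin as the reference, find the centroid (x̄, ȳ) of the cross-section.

rectangular body: A = 190 × 100 = 19000.00, centroid at (95.00, 50.00).
semicircular top: A = ½π·95² = 14176.44, centroid at (95.00, 140.32).
triangular fin: A = ½·20·30 = 300.00, centroid at (196.67, 10.00).
hole: A = −π·14² = -615.75, centroid at (131.00, 36.00).
ΣA = 32860.68 mm², ΣAx̄ = 3130097.97 mm³, ΣAȳ = 2920059.94 mm³.
x̄ = 3130097.97/32860.68 = 95.25 mm; ȳ = 2920059.94/32860.68 = 88.86 mm.

x̄ = 95.25 mm, ȳ = 88.86 mm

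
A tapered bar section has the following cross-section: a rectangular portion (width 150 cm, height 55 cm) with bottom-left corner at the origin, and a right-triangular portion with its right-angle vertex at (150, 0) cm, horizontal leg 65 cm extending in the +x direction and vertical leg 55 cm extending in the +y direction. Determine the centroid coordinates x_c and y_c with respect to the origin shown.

x_c = 92.21 cm, y_c = 25.87 cm

rectangular portion: A = 150 × 55 = 8250.00, centroid at (75.00, 27.50).
triangular portion: A = ½·65·55 = 1787.50, centroid at (171.67, 18.33).
ΣA = 10037.50 cm²
ΣAx_c = (8250.00)(75.00) + (1787.50)(171.67) = 925604.17 cm³
ΣAy_c = (8250.00)(27.50) + (1787.50)(18.33) = 259645.83 cm³
x_c = 925604.17 / 10037.50 = 92.21 cm
y_c = 259645.83 / 10037.50 = 25.87 cm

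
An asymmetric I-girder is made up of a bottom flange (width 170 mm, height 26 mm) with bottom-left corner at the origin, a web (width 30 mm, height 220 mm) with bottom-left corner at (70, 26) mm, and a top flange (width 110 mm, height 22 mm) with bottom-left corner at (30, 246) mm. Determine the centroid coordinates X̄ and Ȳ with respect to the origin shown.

Part | A | x̄ᵢ | ȳᵢ | A·x̄ᵢ | A·ȳᵢ
bottom flange | 4420.00 | 85.00 | 13.00 | 375700.00 | 57460.00
web | 6600.00 | 85.00 | 136.00 | 561000.00 | 897600.00
top flange | 2420.00 | 85.00 | 257.00 | 205700.00 | 621940.00
Σ | 13440.00 |  |  | 1142400.00 | 1577000.00
X̄ = 1142400.00 / 13440.00 = 85.00 mm
Ȳ = 1577000.00 / 13440.00 = 117.34 mm

X̄ = 85.00 mm, Ȳ = 117.34 mm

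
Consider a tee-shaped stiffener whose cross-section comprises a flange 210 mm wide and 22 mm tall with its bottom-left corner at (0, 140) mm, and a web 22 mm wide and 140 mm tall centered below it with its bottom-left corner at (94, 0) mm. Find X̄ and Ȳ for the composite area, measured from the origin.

web: A = 22 × 140 = 3080.00, centroid at (105.00, 70.00).
flange: A = 210 × 22 = 4620.00, centroid at (105.00, 151.00).
ΣA = 7700.00 mm², ΣAX̄ = 808500.00 mm³, ΣAȲ = 913220.00 mm³.
X̄ = 808500.00/7700.00 = 105.00 mm; Ȳ = 913220.00/7700.00 = 118.60 mm.

X̄ = 105.00 mm, Ȳ = 118.60 mm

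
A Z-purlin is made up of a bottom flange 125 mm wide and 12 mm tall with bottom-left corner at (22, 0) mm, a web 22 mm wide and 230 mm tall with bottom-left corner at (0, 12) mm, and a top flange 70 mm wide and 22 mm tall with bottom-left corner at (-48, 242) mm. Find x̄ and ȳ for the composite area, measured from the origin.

bottom flange: A = 125 × 12 = 1500.00, centroid at (84.50, 6.00).
web: A = 22 × 230 = 5060.00, centroid at (11.00, 127.00).
top flange: A = 70 × 22 = 1540.00, centroid at (-13.00, 253.00).
ΣA = 8100.00 mm²
ΣAx̄ = (1500.00)(84.50) + (5060.00)(11.00) + (1540.00)(-13.00) = 162390.00 mm³
ΣAȳ = (1500.00)(6.00) + (5060.00)(127.00) + (1540.00)(253.00) = 1041240.00 mm³
x̄ = 162390.00 / 8100.00 = 20.05 mm
ȳ = 1041240.00 / 8100.00 = 128.55 mm

x̄ = 20.05 mm, ȳ = 128.55 mm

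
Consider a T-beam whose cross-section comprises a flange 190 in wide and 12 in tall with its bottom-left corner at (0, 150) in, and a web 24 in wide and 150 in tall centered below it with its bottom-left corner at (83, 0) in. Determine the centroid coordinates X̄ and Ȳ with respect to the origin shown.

X̄ = 95.00 in, Ȳ = 106.41 in

Part | A | x̄ᵢ | ȳᵢ | A·x̄ᵢ | A·ȳᵢ
web | 3600.00 | 95.00 | 75.00 | 342000.00 | 270000.00
flange | 2280.00 | 95.00 | 156.00 | 216600.00 | 355680.00
Σ | 5880.00 |  |  | 558600.00 | 625680.00
X̄ = 558600.00 / 5880.00 = 95.00 in
Ȳ = 625680.00 / 5880.00 = 106.41 in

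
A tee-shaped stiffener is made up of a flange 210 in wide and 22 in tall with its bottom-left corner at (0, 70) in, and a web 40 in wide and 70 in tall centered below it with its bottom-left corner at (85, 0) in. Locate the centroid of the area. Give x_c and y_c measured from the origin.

x_c = 105.00 in, y_c = 63.64 in

web: A = 40 × 70 = 2800.00, centroid at (105.00, 35.00).
flange: A = 210 × 22 = 4620.00, centroid at (105.00, 81.00).
ΣA = 7420.00 in²
ΣAx_c = (2800.00)(105.00) + (4620.00)(105.00) = 779100.00 in³
ΣAy_c = (2800.00)(35.00) + (4620.00)(81.00) = 472220.00 in³
x_c = 779100.00 / 7420.00 = 105.00 in
y_c = 472220.00 / 7420.00 = 63.64 in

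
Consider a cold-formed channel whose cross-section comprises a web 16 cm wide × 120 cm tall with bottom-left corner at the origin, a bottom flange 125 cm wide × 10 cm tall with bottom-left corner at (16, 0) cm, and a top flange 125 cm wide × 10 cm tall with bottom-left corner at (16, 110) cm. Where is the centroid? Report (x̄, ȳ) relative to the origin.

x̄ = 47.88 cm, ȳ = 60.00 cm

web: A = 16 × 120 = 1920.00, centroid at (8.00, 60.00).
bottom flange: A = 125 × 10 = 1250.00, centroid at (78.50, 5.00).
top flange: A = 125 × 10 = 1250.00, centroid at (78.50, 115.00).
ΣA = 4420.00 cm²
ΣAx̄ = (1920.00)(8.00) + (1250.00)(78.50) + (1250.00)(78.50) = 211610.00 cm³
ΣAȳ = (1920.00)(60.00) + (1250.00)(5.00) + (1250.00)(115.00) = 265200.00 cm³
x̄ = 211610.00 / 4420.00 = 47.88 cm
ȳ = 265200.00 / 4420.00 = 60.00 cm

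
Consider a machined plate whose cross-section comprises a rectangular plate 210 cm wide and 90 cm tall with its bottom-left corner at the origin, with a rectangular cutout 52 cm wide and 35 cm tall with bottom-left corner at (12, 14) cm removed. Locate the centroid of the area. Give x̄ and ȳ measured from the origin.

plate: A = 210 × 90 = 18900.00, centroid at (105.00, 45.00).
hole: A = −(52 × 35) = -1820.00, centroid at (38.00, 31.50).
ΣA = 17080.00 cm², ΣAx̄ = 1915340.00 cm³, ΣAȳ = 793170.00 cm³.
x̄ = 1915340.00/17080.00 = 112.14 cm; ȳ = 793170.00/17080.00 = 46.44 cm.

x̄ = 112.14 cm, ȳ = 46.44 cm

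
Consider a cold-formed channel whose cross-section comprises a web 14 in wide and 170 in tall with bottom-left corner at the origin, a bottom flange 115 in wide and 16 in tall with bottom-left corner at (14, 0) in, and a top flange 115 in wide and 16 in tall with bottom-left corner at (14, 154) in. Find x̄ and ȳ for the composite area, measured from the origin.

web: A = 14 × 170 = 2380.00, centroid at (7.00, 85.00).
bottom flange: A = 115 × 16 = 1840.00, centroid at (71.50, 8.00).
top flange: A = 115 × 16 = 1840.00, centroid at (71.50, 162.00).
ΣA = 6060.00 in², ΣAx̄ = 279780.00 in³, ΣAȳ = 515100.00 in³.
x̄ = 279780.00/6060.00 = 46.17 in; ȳ = 515100.00/6060.00 = 85.00 in.

x̄ = 46.17 in, ȳ = 85.00 in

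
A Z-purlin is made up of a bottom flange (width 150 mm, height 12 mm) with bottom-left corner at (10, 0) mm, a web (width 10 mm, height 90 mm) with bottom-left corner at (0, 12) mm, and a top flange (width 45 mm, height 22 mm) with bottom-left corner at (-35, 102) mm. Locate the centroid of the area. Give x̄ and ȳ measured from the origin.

x̄ = 39.33 mm, ȳ = 47.15 mm

bottom flange: A = 150 × 12 = 1800.00, centroid at (85.00, 6.00).
web: A = 10 × 90 = 900.00, centroid at (5.00, 57.00).
top flange: A = 45 × 22 = 990.00, centroid at (-12.50, 113.00).
ΣA = 3690.00 mm²
ΣAx̄ = (1800.00)(85.00) + (900.00)(5.00) + (990.00)(-12.50) = 145125.00 mm³
ΣAȳ = (1800.00)(6.00) + (900.00)(57.00) + (990.00)(113.00) = 173970.00 mm³
x̄ = 145125.00 / 3690.00 = 39.33 mm
ȳ = 173970.00 / 3690.00 = 47.15 mm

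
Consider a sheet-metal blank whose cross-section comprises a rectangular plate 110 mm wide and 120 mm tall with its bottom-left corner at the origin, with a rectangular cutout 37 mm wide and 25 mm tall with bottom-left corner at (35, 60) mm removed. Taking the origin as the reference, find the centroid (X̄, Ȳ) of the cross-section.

plate: A = 110 × 120 = 13200.00, centroid at (55.00, 60.00).
hole: A = −(37 × 25) = -925.00, centroid at (53.50, 72.50).
ΣA = 12275.00 mm², ΣAX̄ = 676512.50 mm³, ΣAȲ = 724937.50 mm³.
X̄ = 676512.50/12275.00 = 55.11 mm; Ȳ = 724937.50/12275.00 = 59.06 mm.

X̄ = 55.11 mm, Ȳ = 59.06 mm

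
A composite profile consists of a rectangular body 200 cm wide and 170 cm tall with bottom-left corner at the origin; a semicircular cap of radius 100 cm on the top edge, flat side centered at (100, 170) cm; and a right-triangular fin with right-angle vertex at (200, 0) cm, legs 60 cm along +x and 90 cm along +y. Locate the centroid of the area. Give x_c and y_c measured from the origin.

rectangular body: A = 200 × 170 = 34000.00, centroid at (100.00, 85.00).
semicircular top: A = ½π·100² = 15707.96, centroid at (100.00, 212.44).
triangular fin: A = ½·60·90 = 2700.00, centroid at (220.00, 30.00).
ΣA = 52407.96 cm², ΣAx_c = 5564796.33 cm³, ΣAy_c = 6308020.42 cm³.
x_c = 5564796.33/52407.96 = 106.18 cm; y_c = 6308020.42/52407.96 = 120.36 cm.

x_c = 106.18 cm, y_c = 120.36 cm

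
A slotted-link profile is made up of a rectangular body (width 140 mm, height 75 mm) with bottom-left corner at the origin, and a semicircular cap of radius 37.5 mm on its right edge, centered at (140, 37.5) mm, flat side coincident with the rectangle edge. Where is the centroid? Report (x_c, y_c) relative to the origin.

Part | A | x̄ᵢ | ȳᵢ | A·x̄ᵢ | A·ȳᵢ
rectangular body | 10500.00 | 70.00 | 37.50 | 735000.00 | 393750.00
semicircular end | 2208.93 | 155.92 | 37.50 | 344406.78 | 82834.96
Σ | 12708.93 |  |  | 1079406.78 | 476584.96
x_c = 1079406.78 / 12708.93 = 84.93 mm
y_c = 476584.96 / 12708.93 = 37.50 mm

x_c = 84.93 mm, y_c = 37.50 mm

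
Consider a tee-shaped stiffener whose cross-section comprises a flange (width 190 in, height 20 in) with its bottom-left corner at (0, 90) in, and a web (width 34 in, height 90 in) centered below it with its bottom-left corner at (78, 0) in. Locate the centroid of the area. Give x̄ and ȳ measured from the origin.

web: A = 34 × 90 = 3060.00, centroid at (95.00, 45.00).
flange: A = 190 × 20 = 3800.00, centroid at (95.00, 100.00).
ΣA = 6860.00 in², ΣAx̄ = 651700.00 in³, ΣAȳ = 517700.00 in³.
x̄ = 651700.00/6860.00 = 95.00 in; ȳ = 517700.00/6860.00 = 75.47 in.

x̄ = 95.00 in, ȳ = 75.47 in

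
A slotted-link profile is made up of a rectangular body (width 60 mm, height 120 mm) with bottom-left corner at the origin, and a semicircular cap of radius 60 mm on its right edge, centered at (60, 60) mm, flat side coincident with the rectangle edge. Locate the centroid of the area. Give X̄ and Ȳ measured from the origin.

rectangular body: A = 60 × 120 = 7200.00, centroid at (30.00, 60.00).
semicircular end: A = ½π·60² = 5654.87, centroid at (85.46, 60.00).
ΣA = 12854.87 mm², ΣAX̄ = 699292.01 mm³, ΣAȲ = 771292.01 mm³.
X̄ = 699292.01/12854.87 = 54.40 mm; Ȳ = 771292.01/12854.87 = 60.00 mm.

X̄ = 54.40 mm, Ȳ = 60.00 mm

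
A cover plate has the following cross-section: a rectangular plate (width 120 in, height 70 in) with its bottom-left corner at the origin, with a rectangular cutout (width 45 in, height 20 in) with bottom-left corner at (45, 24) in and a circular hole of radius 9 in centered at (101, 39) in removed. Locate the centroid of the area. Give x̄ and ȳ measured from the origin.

x̄ = 57.63 in, ȳ = 34.98 in

Part | A | x̄ᵢ | ȳᵢ | A·x̄ᵢ | A·ȳᵢ
plate | 8400.00 | 60.00 | 35.00 | 504000.00 | 294000.00
hole 1 | -900.00 | 67.50 | 34.00 | -60750.00 | -30600.00
hole 2 | -254.47 | 101.00 | 39.00 | -25701.37 | -9924.29
Σ | 7245.53 |  |  | 417548.63 | 253475.71
x̄ = 417548.63 / 7245.53 = 57.63 in
ȳ = 253475.71 / 7245.53 = 34.98 in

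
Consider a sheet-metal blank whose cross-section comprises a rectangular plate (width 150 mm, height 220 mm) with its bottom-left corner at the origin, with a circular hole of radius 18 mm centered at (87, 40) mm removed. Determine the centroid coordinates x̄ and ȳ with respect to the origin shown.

Part | A | x̄ᵢ | ȳᵢ | A·x̄ᵢ | A·ȳᵢ
plate | 33000.00 | 75.00 | 110.00 | 2475000.00 | 3630000.00
hole | -1017.88 | 87.00 | 40.00 | -88555.21 | -40715.04
Σ | 31982.12 |  |  | 2386444.79 | 3589284.96
x̄ = 2386444.79 / 31982.12 = 74.62 mm
ȳ = 3589284.96 / 31982.12 = 112.23 mm

x̄ = 74.62 mm, ȳ = 112.23 mm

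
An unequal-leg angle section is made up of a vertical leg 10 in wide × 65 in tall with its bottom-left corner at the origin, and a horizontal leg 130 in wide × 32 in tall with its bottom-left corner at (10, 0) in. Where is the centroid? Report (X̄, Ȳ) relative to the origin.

Part | A | x̄ᵢ | ȳᵢ | A·x̄ᵢ | A·ȳᵢ
vertical leg | 650.00 | 5.00 | 32.50 | 3250.00 | 21125.00
horizontal leg | 4160.00 | 75.00 | 16.00 | 312000.00 | 66560.00
Σ | 4810.00 |  |  | 315250.00 | 87685.00
X̄ = 315250.00 / 4810.00 = 65.54 in
Ȳ = 87685.00 / 4810.00 = 18.23 in

X̄ = 65.54 in, Ȳ = 18.23 in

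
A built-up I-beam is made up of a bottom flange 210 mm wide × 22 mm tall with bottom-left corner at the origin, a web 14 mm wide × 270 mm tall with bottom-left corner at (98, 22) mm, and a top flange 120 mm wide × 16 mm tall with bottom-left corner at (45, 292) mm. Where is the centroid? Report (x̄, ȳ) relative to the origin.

bottom flange: A = 210 × 22 = 4620.00, centroid at (105.00, 11.00).
web: A = 14 × 270 = 3780.00, centroid at (105.00, 157.00).
top flange: A = 120 × 16 = 1920.00, centroid at (105.00, 300.00).
ΣA = 10320.00 mm², ΣAx̄ = 1083600.00 mm³, ΣAȳ = 1220280.00 mm³.
x̄ = 1083600.00/10320.00 = 105.00 mm; ȳ = 1220280.00/10320.00 = 118.24 mm.

x̄ = 105.00 mm, ȳ = 118.24 mm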